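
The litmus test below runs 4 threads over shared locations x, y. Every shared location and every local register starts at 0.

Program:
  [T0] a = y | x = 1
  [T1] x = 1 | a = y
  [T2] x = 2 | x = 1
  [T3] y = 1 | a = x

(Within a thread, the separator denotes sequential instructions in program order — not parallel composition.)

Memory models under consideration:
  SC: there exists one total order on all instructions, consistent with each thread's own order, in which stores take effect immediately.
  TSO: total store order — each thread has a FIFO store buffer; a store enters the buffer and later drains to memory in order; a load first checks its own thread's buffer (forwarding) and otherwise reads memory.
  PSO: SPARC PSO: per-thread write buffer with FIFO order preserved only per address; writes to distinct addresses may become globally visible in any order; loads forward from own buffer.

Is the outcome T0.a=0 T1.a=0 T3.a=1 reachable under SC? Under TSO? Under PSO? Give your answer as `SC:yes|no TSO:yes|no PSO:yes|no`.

outcome vector order: (T0.a,T1.a,T3.a)
[SC] allowed = {0/0/1 0/0/2 0/1/0 0/1/1 0/1/2 1/0/1 1/0/2 1/1/0 1/1/1 1/1/2}
[TSO] allowed = {0/0/0 0/0/1 0/0/2 0/1/0 0/1/1 0/1/2 1/0/0 1/0/1 1/0/2 1/1/0 1/1/1 1/1/2}
[PSO] allowed = {0/0/0 0/0/1 0/0/2 0/1/0 0/1/1 0/1/2 1/0/0 1/0/1 1/0/2 1/1/0 1/1/1 1/1/2}
target 0/0/1 ∈ {SC,TSO,PSO}

SC:yes TSO:yes PSO:yes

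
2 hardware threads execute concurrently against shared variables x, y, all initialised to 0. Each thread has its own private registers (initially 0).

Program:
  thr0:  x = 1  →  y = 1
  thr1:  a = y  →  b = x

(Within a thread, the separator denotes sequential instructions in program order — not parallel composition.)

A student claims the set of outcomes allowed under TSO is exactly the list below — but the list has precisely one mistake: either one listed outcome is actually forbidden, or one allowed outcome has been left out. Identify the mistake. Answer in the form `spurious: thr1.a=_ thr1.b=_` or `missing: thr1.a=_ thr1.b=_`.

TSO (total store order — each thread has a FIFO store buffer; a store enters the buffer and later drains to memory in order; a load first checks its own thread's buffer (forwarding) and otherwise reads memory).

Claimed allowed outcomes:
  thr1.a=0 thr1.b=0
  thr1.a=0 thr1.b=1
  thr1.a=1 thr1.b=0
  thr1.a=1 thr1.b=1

spurious: thr1.a=1 thr1.b=0

outcome vector order: (thr1.a,thr1.b)
under TSO → 0/0 0/1 1/1
claimed∖TSO = {1/0}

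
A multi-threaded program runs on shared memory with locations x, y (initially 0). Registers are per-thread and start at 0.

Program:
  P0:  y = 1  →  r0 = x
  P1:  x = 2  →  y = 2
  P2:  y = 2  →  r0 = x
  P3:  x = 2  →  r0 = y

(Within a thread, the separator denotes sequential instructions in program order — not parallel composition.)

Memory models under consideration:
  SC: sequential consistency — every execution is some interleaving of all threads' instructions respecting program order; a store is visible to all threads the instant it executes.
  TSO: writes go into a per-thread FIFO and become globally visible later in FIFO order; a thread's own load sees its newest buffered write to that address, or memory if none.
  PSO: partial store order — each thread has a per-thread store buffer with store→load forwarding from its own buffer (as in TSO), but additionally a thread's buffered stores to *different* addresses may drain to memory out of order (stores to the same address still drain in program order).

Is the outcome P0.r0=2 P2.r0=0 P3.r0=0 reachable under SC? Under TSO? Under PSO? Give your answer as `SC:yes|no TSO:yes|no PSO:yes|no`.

SC:no TSO:yes PSO:yes

outcome vector order: (P0.r0,P2.r0,P3.r0)
SC (9): (0,0,1) (0,0,2) (0,2,1) (0,2,2) (2,0,1) (2,0,2) (2,2,0) (2,2,1) (2,2,2)
TSO (12): (0,0,0) (0,0,1) (0,0,2) (0,2,0) (0,2,1) (0,2,2) (2,0,0) (2,0,1) (2,0,2) (2,2,0) (2,2,1) (2,2,2)
PSO (12): (0,0,0) (0,0,1) (0,0,2) (0,2,0) (0,2,1) (0,2,2) (2,0,0) (2,0,1) (2,0,2) (2,2,0) (2,2,1) (2,2,2)
target (2,0,0) ∈ {TSO,PSO}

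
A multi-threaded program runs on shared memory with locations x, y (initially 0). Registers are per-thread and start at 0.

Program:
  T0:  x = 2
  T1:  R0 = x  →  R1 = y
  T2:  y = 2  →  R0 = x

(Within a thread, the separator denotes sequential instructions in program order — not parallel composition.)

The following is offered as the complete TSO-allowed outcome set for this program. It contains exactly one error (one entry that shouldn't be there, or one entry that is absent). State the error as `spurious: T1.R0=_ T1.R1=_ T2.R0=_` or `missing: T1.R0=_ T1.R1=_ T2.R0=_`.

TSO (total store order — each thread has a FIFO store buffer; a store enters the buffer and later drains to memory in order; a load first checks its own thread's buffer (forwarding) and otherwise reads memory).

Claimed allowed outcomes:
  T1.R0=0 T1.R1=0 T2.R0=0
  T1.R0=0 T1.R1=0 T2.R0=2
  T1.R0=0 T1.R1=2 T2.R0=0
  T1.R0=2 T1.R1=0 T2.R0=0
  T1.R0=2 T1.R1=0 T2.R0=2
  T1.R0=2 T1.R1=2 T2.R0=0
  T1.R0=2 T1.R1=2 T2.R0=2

missing: T1.R0=0 T1.R1=2 T2.R0=2

outcome vector order: (T1.R0,T1.R1,T2.R0)
under TSO → 0/0/0; 0/0/2; 0/2/0; 0/2/2; 2/0/0; 2/0/2; 2/2/0; 2/2/2
TSO∖claimed = {0/2/2}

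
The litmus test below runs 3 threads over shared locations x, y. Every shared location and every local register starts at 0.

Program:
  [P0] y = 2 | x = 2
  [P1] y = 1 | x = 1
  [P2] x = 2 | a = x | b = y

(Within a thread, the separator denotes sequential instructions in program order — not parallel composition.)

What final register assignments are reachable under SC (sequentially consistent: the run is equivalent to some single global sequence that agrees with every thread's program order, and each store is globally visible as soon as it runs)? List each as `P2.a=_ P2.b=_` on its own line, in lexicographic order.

outcome vector order: (P2.a,P2.b)
|SC outcomes| = 5

P2.a=1 P2.b=1
P2.a=1 P2.b=2
P2.a=2 P2.b=0
P2.a=2 P2.b=1
P2.a=2 P2.b=2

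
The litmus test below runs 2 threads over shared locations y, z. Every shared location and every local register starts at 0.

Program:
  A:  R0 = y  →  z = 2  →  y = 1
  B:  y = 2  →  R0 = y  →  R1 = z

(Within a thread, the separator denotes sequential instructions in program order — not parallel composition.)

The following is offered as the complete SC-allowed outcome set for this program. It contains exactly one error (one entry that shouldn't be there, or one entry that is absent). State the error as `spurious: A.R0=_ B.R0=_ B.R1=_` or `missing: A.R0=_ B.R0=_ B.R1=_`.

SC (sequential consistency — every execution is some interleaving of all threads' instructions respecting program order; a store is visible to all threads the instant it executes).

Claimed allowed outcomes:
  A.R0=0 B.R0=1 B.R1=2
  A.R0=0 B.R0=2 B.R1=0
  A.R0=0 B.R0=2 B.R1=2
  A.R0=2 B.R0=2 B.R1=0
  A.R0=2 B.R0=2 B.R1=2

outcome vector order: (A.R0,B.R0,B.R1)
SC (6): <0 1 2>, <0 2 0>, <0 2 2>, <2 1 2>, <2 2 0>, <2 2 2>
SC∖claimed = {<2 1 2>}

missing: A.R0=2 B.R0=1 B.R1=2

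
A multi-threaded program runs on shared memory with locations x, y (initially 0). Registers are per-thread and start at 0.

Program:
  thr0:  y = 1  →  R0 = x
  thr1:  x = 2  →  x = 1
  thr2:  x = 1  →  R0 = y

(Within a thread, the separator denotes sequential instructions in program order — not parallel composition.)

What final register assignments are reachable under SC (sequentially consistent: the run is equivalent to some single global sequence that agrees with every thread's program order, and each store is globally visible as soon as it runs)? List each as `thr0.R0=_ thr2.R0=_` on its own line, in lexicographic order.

outcome vector order: (thr0.R0,thr2.R0)
|SC outcomes| = 5

thr0.R0=0 thr2.R0=1
thr0.R0=1 thr2.R0=0
thr0.R0=1 thr2.R0=1
thr0.R0=2 thr2.R0=0
thr0.R0=2 thr2.R0=1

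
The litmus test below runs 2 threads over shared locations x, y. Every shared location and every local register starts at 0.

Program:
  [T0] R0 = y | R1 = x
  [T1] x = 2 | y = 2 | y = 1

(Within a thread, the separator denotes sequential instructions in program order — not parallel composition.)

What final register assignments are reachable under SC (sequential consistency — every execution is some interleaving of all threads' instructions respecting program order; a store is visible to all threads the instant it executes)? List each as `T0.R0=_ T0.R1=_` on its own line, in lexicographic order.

T0.R0=0 T0.R1=0
T0.R0=0 T0.R1=2
T0.R0=1 T0.R1=2
T0.R0=2 T0.R1=2

outcome vector order: (T0.R0,T0.R1)
|SC outcomes| = 4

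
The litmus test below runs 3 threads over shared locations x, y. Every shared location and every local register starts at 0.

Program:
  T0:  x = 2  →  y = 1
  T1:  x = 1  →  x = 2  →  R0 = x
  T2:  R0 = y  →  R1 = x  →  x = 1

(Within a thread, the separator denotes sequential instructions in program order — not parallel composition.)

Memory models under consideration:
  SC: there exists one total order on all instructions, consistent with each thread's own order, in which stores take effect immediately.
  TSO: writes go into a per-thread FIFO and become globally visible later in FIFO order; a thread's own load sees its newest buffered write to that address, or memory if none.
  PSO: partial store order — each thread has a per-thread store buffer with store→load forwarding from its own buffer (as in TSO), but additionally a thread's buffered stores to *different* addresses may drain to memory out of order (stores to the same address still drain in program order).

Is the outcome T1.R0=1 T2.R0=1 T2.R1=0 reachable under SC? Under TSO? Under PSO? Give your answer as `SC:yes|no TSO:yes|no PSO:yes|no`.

SC:no TSO:no PSO:yes

outcome vector order: (T1.R0,T2.R0,T2.R1)
SC (10): 100 101 102 111 112 200 201 202 211 212
TSO (10): 100 101 102 111 112 200 201 202 211 212
PSO (12): 100 101 102 110 111 112 200 201 202 210 211 212
target 110 ∈ {PSO}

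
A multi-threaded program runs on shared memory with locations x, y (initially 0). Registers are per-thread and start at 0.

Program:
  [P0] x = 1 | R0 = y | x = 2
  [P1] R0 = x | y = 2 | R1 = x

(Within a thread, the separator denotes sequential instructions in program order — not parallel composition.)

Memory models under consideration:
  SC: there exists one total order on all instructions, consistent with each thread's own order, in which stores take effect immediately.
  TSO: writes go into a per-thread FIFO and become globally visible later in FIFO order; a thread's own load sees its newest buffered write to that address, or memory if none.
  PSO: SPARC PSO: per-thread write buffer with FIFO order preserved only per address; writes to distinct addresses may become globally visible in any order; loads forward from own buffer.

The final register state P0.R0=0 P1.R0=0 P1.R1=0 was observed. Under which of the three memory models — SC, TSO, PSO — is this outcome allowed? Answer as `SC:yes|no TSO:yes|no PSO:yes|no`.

outcome vector order: (P0.R0,P1.R0,P1.R1)
SC (10): (0,0,1); (0,0,2); (0,1,1); (0,1,2); (0,2,2); (2,0,0); (2,0,1); (2,0,2); (2,1,1); (2,1,2)
TSO (11): (0,0,0); (0,0,1); (0,0,2); (0,1,1); (0,1,2); (0,2,2); (2,0,0); (2,0,1); (2,0,2); (2,1,1); (2,1,2)
PSO (11): (0,0,0); (0,0,1); (0,0,2); (0,1,1); (0,1,2); (0,2,2); (2,0,0); (2,0,1); (2,0,2); (2,1,1); (2,1,2)
target (0,0,0) ∈ {TSO,PSO}

SC:no TSO:yes PSO:yes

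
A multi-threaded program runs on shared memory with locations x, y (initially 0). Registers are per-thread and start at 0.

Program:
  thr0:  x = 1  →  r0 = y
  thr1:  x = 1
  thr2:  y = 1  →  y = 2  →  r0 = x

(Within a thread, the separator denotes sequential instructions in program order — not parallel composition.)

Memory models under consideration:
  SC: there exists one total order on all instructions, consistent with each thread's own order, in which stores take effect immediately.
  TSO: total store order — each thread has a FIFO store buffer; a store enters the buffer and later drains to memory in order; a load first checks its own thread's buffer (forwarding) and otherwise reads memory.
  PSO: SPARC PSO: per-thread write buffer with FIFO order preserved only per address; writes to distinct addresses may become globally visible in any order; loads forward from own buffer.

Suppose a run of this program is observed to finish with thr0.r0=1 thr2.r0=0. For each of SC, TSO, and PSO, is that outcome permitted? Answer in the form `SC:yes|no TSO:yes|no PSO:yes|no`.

SC:no TSO:yes PSO:yes

outcome vector order: (thr0.r0,thr2.r0)
SC (4): 01 11 20 21
TSO (6): 00 01 10 11 20 21
PSO (6): 00 01 10 11 20 21
target 10 ∈ {TSO,PSO}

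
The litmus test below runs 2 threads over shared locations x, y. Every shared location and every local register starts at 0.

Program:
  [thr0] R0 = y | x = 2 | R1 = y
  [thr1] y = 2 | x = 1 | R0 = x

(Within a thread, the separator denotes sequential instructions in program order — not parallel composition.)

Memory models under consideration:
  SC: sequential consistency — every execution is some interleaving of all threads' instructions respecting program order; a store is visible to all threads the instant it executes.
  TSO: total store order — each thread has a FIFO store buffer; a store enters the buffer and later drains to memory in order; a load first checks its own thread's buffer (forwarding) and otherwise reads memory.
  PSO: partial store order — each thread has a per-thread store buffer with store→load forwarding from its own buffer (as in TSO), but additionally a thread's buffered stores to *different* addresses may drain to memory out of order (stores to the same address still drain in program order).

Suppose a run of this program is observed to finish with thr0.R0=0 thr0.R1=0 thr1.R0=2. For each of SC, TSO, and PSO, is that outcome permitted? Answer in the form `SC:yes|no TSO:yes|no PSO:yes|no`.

SC:no TSO:yes PSO:yes

outcome vector order: (thr0.R0,thr0.R1,thr1.R0)
SC: 5 outcomes — {<0 0 1> <0 2 1> <0 2 2> <2 2 1> <2 2 2>}
TSO: 6 outcomes — {<0 0 1> <0 0 2> <0 2 1> <0 2 2> <2 2 1> <2 2 2>}
PSO: 6 outcomes — {<0 0 1> <0 0 2> <0 2 1> <0 2 2> <2 2 1> <2 2 2>}
target <0 0 2> ∈ {TSO,PSO}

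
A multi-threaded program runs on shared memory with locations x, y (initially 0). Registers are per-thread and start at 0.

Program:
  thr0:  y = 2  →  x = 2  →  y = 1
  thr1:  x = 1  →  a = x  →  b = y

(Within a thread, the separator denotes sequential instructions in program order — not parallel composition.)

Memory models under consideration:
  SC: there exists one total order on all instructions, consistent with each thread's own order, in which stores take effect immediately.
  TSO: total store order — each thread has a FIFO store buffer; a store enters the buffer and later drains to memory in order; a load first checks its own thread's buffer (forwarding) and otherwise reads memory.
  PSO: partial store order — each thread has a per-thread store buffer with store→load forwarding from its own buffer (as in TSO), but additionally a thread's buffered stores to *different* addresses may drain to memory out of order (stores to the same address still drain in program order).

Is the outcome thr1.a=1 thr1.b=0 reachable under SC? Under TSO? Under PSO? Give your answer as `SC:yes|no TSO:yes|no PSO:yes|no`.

outcome vector order: (thr1.a,thr1.b)
SC: 5 outcomes — {1/0, 1/1, 1/2, 2/1, 2/2}
TSO: 5 outcomes — {1/0, 1/1, 1/2, 2/1, 2/2}
PSO: 6 outcomes — {1/0, 1/1, 1/2, 2/0, 2/1, 2/2}
target 1/0 ∈ {SC,TSO,PSO}

SC:yes TSO:yes PSO:yes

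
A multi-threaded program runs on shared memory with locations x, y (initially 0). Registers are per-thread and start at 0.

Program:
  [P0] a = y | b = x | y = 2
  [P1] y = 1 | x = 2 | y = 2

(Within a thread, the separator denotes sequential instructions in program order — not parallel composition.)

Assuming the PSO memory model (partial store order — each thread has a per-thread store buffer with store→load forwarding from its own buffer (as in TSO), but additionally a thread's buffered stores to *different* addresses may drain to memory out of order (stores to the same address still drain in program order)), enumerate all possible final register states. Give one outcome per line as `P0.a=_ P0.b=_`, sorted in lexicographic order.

outcome vector order: (P0.a,P0.b)
|PSO outcomes| = 6

P0.a=0 P0.b=0
P0.a=0 P0.b=2
P0.a=1 P0.b=0
P0.a=1 P0.b=2
P0.a=2 P0.b=0
P0.a=2 P0.b=2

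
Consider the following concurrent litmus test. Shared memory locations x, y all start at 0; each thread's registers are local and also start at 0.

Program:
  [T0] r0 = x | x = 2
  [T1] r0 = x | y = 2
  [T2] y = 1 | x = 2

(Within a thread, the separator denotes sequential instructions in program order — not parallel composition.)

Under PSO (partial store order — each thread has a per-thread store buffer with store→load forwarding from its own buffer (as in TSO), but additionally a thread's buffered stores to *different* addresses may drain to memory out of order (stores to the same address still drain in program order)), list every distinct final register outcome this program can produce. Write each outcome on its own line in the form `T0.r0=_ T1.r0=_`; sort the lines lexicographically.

T0.r0=0 T1.r0=0
T0.r0=0 T1.r0=2
T0.r0=2 T1.r0=0
T0.r0=2 T1.r0=2

outcome vector order: (T0.r0,T1.r0)
|PSO outcomes| = 4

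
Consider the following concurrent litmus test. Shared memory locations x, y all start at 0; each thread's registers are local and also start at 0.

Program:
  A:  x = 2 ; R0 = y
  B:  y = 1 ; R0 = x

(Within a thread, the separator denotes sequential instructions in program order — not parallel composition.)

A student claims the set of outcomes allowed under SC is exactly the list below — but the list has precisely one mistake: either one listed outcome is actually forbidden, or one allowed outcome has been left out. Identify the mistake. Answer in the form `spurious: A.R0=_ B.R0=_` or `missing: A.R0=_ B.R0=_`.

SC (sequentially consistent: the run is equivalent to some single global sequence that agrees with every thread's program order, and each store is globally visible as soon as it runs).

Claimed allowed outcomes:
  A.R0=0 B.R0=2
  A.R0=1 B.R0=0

missing: A.R0=1 B.R0=2

outcome vector order: (A.R0,B.R0)
under SC → 02; 10; 12
SC∖claimed = {12}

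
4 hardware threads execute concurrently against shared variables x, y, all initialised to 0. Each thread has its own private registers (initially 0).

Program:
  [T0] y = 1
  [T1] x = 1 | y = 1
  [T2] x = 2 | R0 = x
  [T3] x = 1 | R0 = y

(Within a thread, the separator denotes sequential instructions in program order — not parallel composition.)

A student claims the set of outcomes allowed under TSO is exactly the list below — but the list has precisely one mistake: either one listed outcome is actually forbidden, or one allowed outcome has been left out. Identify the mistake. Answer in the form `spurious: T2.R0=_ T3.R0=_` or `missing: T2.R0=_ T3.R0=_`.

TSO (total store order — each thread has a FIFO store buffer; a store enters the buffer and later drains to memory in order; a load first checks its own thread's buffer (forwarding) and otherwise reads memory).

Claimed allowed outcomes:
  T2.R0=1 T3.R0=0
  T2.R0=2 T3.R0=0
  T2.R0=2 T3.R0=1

outcome vector order: (T2.R0,T3.R0)
TSO (4): <1 0>; <1 1>; <2 0>; <2 1>
TSO∖claimed = {<1 1>}

missing: T2.R0=1 T3.R0=1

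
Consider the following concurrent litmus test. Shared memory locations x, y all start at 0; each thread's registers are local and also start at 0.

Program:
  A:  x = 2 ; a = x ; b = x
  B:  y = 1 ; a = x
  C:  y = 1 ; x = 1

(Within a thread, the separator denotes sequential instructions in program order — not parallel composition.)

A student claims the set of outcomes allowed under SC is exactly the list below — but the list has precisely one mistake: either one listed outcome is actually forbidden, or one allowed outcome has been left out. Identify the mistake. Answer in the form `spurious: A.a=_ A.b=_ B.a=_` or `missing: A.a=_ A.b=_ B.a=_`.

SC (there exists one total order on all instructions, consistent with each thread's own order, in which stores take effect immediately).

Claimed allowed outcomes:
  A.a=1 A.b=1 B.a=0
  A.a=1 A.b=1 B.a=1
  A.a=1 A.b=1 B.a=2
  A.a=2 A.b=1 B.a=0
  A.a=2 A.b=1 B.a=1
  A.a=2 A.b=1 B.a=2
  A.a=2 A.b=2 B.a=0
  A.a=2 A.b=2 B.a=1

missing: A.a=2 A.b=2 B.a=2

outcome vector order: (A.a,A.b,B.a)
SC: 9 outcomes — {<1 1 0>; <1 1 1>; <1 1 2>; <2 1 0>; <2 1 1>; <2 1 2>; <2 2 0>; <2 2 1>; <2 2 2>}
SC∖claimed = {<2 2 2>}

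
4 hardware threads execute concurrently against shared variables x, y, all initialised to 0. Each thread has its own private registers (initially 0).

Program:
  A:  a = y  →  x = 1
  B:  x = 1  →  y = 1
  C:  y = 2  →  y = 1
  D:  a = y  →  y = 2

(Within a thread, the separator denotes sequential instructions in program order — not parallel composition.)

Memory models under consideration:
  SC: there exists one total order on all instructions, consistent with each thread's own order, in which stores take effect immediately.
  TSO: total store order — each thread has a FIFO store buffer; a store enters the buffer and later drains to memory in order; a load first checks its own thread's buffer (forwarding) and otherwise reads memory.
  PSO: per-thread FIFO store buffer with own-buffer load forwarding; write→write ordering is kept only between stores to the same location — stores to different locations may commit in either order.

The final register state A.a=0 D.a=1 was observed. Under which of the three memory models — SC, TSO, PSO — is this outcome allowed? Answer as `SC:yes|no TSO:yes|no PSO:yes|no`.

outcome vector order: (A.a,D.a)
SC (9): <0 0> <0 1> <0 2> <1 0> <1 1> <1 2> <2 0> <2 1> <2 2>
TSO (9): <0 0> <0 1> <0 2> <1 0> <1 1> <1 2> <2 0> <2 1> <2 2>
PSO (9): <0 0> <0 1> <0 2> <1 0> <1 1> <1 2> <2 0> <2 1> <2 2>
target <0 1> ∈ {SC,TSO,PSO}

SC:yes TSO:yes PSO:yes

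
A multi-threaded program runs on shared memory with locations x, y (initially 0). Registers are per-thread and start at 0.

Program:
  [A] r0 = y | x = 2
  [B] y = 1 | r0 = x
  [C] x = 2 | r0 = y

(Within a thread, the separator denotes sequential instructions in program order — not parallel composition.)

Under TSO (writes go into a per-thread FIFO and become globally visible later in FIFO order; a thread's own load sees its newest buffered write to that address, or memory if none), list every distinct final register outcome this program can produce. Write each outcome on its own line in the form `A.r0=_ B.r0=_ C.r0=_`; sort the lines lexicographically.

outcome vector order: (A.r0,B.r0,C.r0)
|TSO outcomes| = 8

A.r0=0 B.r0=0 C.r0=0
A.r0=0 B.r0=0 C.r0=1
A.r0=0 B.r0=2 C.r0=0
A.r0=0 B.r0=2 C.r0=1
A.r0=1 B.r0=0 C.r0=0
A.r0=1 B.r0=0 C.r0=1
A.r0=1 B.r0=2 C.r0=0
A.r0=1 B.r0=2 C.r0=1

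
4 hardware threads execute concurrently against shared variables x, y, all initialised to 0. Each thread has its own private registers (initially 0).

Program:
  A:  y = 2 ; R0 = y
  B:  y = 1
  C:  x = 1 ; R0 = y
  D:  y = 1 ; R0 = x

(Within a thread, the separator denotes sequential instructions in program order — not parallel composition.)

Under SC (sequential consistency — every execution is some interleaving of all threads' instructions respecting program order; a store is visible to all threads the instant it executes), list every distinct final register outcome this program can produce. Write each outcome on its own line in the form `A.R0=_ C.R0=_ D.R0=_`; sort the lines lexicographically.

A.R0=1 C.R0=0 D.R0=1
A.R0=1 C.R0=1 D.R0=0
A.R0=1 C.R0=1 D.R0=1
A.R0=1 C.R0=2 D.R0=0
A.R0=1 C.R0=2 D.R0=1
A.R0=2 C.R0=0 D.R0=1
A.R0=2 C.R0=1 D.R0=0
A.R0=2 C.R0=1 D.R0=1
A.R0=2 C.R0=2 D.R0=0
A.R0=2 C.R0=2 D.R0=1

outcome vector order: (A.R0,C.R0,D.R0)
|SC outcomes| = 10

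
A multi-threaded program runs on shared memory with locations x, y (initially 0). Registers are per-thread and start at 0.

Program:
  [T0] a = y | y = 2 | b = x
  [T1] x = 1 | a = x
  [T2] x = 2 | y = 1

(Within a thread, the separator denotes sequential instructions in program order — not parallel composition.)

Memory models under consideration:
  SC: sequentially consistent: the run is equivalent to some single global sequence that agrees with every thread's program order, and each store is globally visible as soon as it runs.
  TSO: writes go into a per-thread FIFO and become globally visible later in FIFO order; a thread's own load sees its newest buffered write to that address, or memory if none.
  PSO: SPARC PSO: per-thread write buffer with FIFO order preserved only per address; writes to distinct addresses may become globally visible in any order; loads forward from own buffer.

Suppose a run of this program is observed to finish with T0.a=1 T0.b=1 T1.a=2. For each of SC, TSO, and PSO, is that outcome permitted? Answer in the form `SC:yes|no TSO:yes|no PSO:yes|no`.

outcome vector order: (T0.a,T0.b,T1.a)
SC: 9 outcomes — {(0,0,1); (0,0,2); (0,1,1); (0,1,2); (0,2,1); (0,2,2); (1,1,1); (1,2,1); (1,2,2)}
TSO: 9 outcomes — {(0,0,1); (0,0,2); (0,1,1); (0,1,2); (0,2,1); (0,2,2); (1,1,1); (1,2,1); (1,2,2)}
PSO: 12 outcomes — {(0,0,1); (0,0,2); (0,1,1); (0,1,2); (0,2,1); (0,2,2); (1,0,1); (1,0,2); (1,1,1); (1,1,2); (1,2,1); (1,2,2)}
target (1,1,2) ∈ {PSO}

SC:no TSO:no PSO:yes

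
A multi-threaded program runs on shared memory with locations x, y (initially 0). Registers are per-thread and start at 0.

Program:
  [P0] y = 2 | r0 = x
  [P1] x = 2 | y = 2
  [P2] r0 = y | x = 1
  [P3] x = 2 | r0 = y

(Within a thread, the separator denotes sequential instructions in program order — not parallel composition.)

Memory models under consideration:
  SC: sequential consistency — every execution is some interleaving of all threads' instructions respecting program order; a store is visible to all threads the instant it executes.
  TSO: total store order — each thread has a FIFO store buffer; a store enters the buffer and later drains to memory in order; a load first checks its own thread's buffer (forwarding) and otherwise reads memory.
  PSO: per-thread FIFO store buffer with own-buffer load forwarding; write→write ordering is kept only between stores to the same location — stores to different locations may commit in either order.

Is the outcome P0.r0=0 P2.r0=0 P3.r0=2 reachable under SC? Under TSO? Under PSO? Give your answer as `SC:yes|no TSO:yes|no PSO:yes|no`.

SC:yes TSO:yes PSO:yes

outcome vector order: (P0.r0,P2.r0,P3.r0)
SC: 10 outcomes — {002; 022; 100; 102; 120; 122; 200; 202; 220; 222}
TSO: 12 outcomes — {000; 002; 020; 022; 100; 102; 120; 122; 200; 202; 220; 222}
PSO: 12 outcomes — {000; 002; 020; 022; 100; 102; 120; 122; 200; 202; 220; 222}
target 002 ∈ {SC,TSO,PSO}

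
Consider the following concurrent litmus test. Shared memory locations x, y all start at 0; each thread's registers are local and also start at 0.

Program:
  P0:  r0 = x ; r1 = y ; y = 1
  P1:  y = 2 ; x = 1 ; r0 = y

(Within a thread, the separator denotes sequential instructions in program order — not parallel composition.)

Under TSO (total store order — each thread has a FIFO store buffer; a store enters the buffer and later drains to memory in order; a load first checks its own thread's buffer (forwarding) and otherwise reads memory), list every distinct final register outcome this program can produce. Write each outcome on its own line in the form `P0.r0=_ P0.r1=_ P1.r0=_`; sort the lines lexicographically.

P0.r0=0 P0.r1=0 P1.r0=1
P0.r0=0 P0.r1=0 P1.r0=2
P0.r0=0 P0.r1=2 P1.r0=1
P0.r0=0 P0.r1=2 P1.r0=2
P0.r0=1 P0.r1=2 P1.r0=1
P0.r0=1 P0.r1=2 P1.r0=2

outcome vector order: (P0.r0,P0.r1,P1.r0)
|TSO outcomes| = 6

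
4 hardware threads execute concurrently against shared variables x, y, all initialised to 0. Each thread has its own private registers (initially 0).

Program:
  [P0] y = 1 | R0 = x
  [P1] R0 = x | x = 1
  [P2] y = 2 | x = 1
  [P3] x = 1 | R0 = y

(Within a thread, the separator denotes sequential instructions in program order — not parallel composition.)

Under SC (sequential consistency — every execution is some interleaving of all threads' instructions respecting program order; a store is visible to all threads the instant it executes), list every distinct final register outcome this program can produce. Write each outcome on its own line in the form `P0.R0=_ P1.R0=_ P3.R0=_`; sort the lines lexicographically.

outcome vector order: (P0.R0,P1.R0,P3.R0)
|SC outcomes| = 10

P0.R0=0 P1.R0=0 P3.R0=1
P0.R0=0 P1.R0=0 P3.R0=2
P0.R0=0 P1.R0=1 P3.R0=1
P0.R0=0 P1.R0=1 P3.R0=2
P0.R0=1 P1.R0=0 P3.R0=0
P0.R0=1 P1.R0=0 P3.R0=1
P0.R0=1 P1.R0=0 P3.R0=2
P0.R0=1 P1.R0=1 P3.R0=0
P0.R0=1 P1.R0=1 P3.R0=1
P0.R0=1 P1.R0=1 P3.R0=2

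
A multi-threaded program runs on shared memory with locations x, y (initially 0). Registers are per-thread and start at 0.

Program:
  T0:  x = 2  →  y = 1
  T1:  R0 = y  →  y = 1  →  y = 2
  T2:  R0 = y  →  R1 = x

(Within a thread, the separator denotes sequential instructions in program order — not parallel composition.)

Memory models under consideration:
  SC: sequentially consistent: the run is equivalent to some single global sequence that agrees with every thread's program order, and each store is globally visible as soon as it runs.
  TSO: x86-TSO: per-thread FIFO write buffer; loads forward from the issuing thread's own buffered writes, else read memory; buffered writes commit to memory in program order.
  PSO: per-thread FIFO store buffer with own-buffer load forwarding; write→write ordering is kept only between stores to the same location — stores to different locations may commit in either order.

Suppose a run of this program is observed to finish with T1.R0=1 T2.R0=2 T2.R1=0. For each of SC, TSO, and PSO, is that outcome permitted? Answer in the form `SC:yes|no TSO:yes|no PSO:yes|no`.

SC:no TSO:no PSO:yes

outcome vector order: (T1.R0,T2.R0,T2.R1)
SC: 10 outcomes — {0/0/0; 0/0/2; 0/1/0; 0/1/2; 0/2/0; 0/2/2; 1/0/0; 1/0/2; 1/1/2; 1/2/2}
TSO: 10 outcomes — {0/0/0; 0/0/2; 0/1/0; 0/1/2; 0/2/0; 0/2/2; 1/0/0; 1/0/2; 1/1/2; 1/2/2}
PSO: 12 outcomes — {0/0/0; 0/0/2; 0/1/0; 0/1/2; 0/2/0; 0/2/2; 1/0/0; 1/0/2; 1/1/0; 1/1/2; 1/2/0; 1/2/2}
target 1/2/0 ∈ {PSO}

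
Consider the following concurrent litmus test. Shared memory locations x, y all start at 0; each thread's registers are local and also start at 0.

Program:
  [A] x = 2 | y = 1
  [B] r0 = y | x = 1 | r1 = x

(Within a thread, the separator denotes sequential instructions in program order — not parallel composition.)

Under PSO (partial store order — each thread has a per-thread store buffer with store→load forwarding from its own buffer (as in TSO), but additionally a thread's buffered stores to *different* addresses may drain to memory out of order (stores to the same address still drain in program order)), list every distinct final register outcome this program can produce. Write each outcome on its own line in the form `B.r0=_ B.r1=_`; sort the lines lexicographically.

outcome vector order: (B.r0,B.r1)
|PSO outcomes| = 4

B.r0=0 B.r1=1
B.r0=0 B.r1=2
B.r0=1 B.r1=1
B.r0=1 B.r1=2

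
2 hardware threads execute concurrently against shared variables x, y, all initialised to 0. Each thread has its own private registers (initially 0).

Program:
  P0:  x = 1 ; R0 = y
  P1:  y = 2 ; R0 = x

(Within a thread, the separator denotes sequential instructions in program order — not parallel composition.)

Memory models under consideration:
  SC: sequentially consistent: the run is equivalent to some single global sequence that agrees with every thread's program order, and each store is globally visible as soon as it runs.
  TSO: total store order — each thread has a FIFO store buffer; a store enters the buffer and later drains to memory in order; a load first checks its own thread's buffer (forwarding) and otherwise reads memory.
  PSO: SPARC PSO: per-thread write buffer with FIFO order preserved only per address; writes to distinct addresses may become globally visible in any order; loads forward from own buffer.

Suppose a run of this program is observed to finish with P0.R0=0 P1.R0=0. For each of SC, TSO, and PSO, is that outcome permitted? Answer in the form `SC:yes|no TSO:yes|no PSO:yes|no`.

SC:no TSO:yes PSO:yes

outcome vector order: (P0.R0,P1.R0)
[SC] allowed = {<0 1> <2 0> <2 1>}
[TSO] allowed = {<0 0> <0 1> <2 0> <2 1>}
[PSO] allowed = {<0 0> <0 1> <2 0> <2 1>}
target <0 0> ∈ {TSO,PSO}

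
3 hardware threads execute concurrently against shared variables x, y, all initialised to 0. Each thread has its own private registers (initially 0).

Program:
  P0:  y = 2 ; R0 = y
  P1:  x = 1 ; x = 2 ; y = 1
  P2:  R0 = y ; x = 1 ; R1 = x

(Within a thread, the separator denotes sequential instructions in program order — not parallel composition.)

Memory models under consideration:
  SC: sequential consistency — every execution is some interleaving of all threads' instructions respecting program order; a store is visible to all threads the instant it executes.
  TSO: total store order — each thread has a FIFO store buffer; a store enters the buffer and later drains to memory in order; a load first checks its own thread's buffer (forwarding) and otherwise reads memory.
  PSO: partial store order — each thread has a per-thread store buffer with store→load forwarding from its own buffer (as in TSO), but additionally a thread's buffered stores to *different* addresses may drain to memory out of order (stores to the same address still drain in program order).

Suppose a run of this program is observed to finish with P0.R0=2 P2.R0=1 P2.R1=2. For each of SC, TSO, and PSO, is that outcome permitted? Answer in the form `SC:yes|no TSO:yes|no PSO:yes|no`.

SC:no TSO:no PSO:yes

outcome vector order: (P0.R0,P2.R0,P2.R1)
SC: 10 outcomes — {1/0/1; 1/0/2; 1/1/1; 1/2/1; 1/2/2; 2/0/1; 2/0/2; 2/1/1; 2/2/1; 2/2/2}
TSO: 10 outcomes — {1/0/1; 1/0/2; 1/1/1; 1/2/1; 1/2/2; 2/0/1; 2/0/2; 2/1/1; 2/2/1; 2/2/2}
PSO: 12 outcomes — {1/0/1; 1/0/2; 1/1/1; 1/1/2; 1/2/1; 1/2/2; 2/0/1; 2/0/2; 2/1/1; 2/1/2; 2/2/1; 2/2/2}
target 2/1/2 ∈ {PSO}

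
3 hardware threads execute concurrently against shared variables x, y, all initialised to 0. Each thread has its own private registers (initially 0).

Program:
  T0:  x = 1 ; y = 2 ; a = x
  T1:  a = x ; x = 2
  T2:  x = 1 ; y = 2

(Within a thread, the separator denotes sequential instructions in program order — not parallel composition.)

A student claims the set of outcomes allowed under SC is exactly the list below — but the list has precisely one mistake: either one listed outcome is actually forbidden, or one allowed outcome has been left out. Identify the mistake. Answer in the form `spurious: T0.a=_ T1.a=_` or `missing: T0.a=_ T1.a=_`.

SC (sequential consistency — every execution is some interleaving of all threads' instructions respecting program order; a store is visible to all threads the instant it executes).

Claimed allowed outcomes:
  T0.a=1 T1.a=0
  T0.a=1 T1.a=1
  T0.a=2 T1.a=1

missing: T0.a=2 T1.a=0

outcome vector order: (T0.a,T1.a)
SC (4): 10 11 20 21
SC∖claimed = {20}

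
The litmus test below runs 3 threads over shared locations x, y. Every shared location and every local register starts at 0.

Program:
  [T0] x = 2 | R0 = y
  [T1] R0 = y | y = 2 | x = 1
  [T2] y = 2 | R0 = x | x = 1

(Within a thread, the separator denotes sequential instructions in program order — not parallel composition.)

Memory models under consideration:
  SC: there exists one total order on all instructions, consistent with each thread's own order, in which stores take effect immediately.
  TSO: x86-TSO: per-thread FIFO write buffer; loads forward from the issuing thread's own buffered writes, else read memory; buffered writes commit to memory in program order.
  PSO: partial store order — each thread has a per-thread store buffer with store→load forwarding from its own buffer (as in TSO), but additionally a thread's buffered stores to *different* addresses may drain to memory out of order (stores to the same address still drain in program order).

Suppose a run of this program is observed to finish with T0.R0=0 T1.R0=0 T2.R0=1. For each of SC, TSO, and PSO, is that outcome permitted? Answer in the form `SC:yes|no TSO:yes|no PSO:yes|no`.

outcome vector order: (T0.R0,T1.R0,T2.R0)
SC (10): 0/0/1; 0/0/2; 0/2/1; 0/2/2; 2/0/0; 2/0/1; 2/0/2; 2/2/0; 2/2/1; 2/2/2
TSO (12): 0/0/0; 0/0/1; 0/0/2; 0/2/0; 0/2/1; 0/2/2; 2/0/0; 2/0/1; 2/0/2; 2/2/0; 2/2/1; 2/2/2
PSO (12): 0/0/0; 0/0/1; 0/0/2; 0/2/0; 0/2/1; 0/2/2; 2/0/0; 2/0/1; 2/0/2; 2/2/0; 2/2/1; 2/2/2
target 0/0/1 ∈ {SC,TSO,PSO}

SC:yes TSO:yes PSO:yes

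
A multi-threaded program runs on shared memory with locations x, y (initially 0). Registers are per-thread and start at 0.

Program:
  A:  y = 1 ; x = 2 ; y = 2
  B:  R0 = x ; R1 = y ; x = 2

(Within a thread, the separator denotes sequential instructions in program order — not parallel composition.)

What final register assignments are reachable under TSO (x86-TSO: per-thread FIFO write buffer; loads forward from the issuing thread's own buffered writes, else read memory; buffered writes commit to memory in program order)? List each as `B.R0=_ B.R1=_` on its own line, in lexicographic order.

B.R0=0 B.R1=0
B.R0=0 B.R1=1
B.R0=0 B.R1=2
B.R0=2 B.R1=1
B.R0=2 B.R1=2

outcome vector order: (B.R0,B.R1)
|TSO outcomes| = 5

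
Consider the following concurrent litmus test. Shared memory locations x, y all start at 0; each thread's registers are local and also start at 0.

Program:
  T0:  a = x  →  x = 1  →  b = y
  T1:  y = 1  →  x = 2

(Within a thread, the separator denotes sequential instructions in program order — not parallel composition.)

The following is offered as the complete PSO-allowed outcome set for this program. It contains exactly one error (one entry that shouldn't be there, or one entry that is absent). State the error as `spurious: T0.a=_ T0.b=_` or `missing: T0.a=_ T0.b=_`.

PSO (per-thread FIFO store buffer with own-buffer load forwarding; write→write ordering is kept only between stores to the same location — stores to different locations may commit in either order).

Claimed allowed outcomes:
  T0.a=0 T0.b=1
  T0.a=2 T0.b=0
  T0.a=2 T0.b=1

missing: T0.a=0 T0.b=0

outcome vector order: (T0.a,T0.b)
PSO (4): (0,0); (0,1); (2,0); (2,1)
PSO∖claimed = {(0,0)}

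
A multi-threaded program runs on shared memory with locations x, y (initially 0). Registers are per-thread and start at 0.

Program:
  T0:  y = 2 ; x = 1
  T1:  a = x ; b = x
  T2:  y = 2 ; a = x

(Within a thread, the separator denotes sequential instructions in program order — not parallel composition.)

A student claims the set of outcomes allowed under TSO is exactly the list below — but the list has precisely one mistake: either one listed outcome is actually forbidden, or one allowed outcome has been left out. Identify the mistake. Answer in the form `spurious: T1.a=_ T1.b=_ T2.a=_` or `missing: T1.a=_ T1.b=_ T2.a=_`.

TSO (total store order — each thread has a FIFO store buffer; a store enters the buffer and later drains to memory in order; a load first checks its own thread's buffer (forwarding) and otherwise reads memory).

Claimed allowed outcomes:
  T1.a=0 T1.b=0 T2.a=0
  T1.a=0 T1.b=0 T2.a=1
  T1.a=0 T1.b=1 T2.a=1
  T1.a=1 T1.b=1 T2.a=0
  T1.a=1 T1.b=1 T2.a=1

missing: T1.a=0 T1.b=1 T2.a=0

outcome vector order: (T1.a,T1.b,T2.a)
[TSO] allowed = {000, 001, 010, 011, 110, 111}
TSO∖claimed = {010}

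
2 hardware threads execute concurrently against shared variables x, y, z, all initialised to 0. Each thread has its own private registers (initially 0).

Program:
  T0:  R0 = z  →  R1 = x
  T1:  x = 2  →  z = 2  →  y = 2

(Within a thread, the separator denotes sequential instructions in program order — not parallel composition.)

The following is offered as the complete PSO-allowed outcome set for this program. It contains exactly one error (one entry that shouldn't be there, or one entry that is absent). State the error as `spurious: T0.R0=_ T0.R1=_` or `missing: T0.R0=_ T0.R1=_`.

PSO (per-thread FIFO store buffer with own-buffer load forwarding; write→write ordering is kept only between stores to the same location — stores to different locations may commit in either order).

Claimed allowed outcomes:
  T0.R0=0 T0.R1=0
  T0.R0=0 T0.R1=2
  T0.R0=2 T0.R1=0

outcome vector order: (T0.R0,T0.R1)
PSO (4): <0 0> <0 2> <2 0> <2 2>
PSO∖claimed = {<2 2>}

missing: T0.R0=2 T0.R1=2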